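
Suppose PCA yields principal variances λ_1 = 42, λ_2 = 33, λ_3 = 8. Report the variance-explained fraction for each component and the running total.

Step 1 — total variance = trace(Sigma) = Σ λ_i = 42 + 33 + 8 = 83.

Step 2 — fraction explained by component i = λ_i / Σ λ:
  PC1: 42/83 = 0.506
  PC2: 33/83 = 0.3976
  PC3: 8/83 = 0.0964

Step 3 — cumulative fraction after k components = (λ_1 + ... + λ_k) / Σ λ:
  k = 1: 42/83 = 0.506
  k = 2: (42 + 33)/83 = 75/83 = 0.9036
  k = 3: (42 + 33 + 8)/83 = 83/83 = 1

Summary (fraction, with percent):

explained: PC1 0.506 (50.6%), PC2 0.3976 (39.76%), PC3 0.0964 (9.64%);  cumulative: 0.506, 0.9036, 1


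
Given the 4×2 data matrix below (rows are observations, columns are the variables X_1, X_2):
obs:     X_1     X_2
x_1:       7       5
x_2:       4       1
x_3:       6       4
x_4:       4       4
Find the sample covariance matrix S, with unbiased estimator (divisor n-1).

Step 1 — column means:
  mean(X_1) = (7 + 4 + 6 + 4) / 4 = 21/4 = 5.25
  mean(X_2) = (5 + 1 + 4 + 4) / 4 = 14/4 = 3.5

Step 2 — sample covariance S[i,j] = (1/(n-1)) · Σ_k (x_{k,i} - mean_i) · (x_{k,j} - mean_j), with n-1 = 3.
  S[X_1,X_1] = ((1.75)·(1.75) + (-1.25)·(-1.25) + (0.75)·(0.75) + (-1.25)·(-1.25)) / 3 = 6.75/3 = 2.25
  S[X_1,X_2] = ((1.75)·(1.5) + (-1.25)·(-2.5) + (0.75)·(0.5) + (-1.25)·(0.5)) / 3 = 5.5/3 = 1.8333
  S[X_2,X_2] = ((1.5)·(1.5) + (-2.5)·(-2.5) + (0.5)·(0.5) + (0.5)·(0.5)) / 3 = 9/3 = 3

S is symmetric (S[j,i] = S[i,j]). Assembling:

S = [[2.25, 1.8333],
 [1.8333, 3]]


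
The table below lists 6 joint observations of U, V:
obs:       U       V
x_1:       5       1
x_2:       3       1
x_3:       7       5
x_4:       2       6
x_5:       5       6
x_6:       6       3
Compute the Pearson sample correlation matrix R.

Step 1 — column means:
  mean(U) = (5 + 3 + 7 + 2 + 5 + 6) / 6 = 28/6 = 4.6667
  mean(V) = (1 + 1 + 5 + 6 + 6 + 3) / 6 = 22/6 = 3.6667

Step 2 — sample variances and covariances s[i,j] = (1/(n-1)) · Σ_k (x_{k,i} - mean_i) · (x_{k,j} - mean_j), with n-1 = 5:
  s[U,U] = ((0.3333)·(0.3333) + (-1.6667)·(-1.6667) + (2.3333)·(2.3333) + (-2.6667)·(-2.6667) + (0.3333)·(0.3333) + (1.3333)·(1.3333)) / 5 = 17.3333/5 = 3.4667
  s[U,V] = ((0.3333)·(-2.6667) + (-1.6667)·(-2.6667) + (2.3333)·(1.3333) + (-2.6667)·(2.3333) + (0.3333)·(2.3333) + (1.3333)·(-0.6667)) / 5 = 0.3333/5 = 0.0667
  s[V,V] = ((-2.6667)·(-2.6667) + (-2.6667)·(-2.6667) + (1.3333)·(1.3333) + (2.3333)·(2.3333) + (2.3333)·(2.3333) + (-0.6667)·(-0.6667)) / 5 = 27.3333/5 = 5.4667
  Sample standard deviations s_i = √(s[i,i]):
  s(U) = √(3.4667) = 1.8619
  s(V) = √(5.4667) = 2.3381

Step 3 — r_{ij} = s_{ij} / (s_i · s_j):
  r[U,U] = 1 (diagonal).
  r[U,V] = 0.0667 / (1.8619 · 2.3381) = 0.0667 / 4.3533 = 0.0153
  r[V,V] = 1 (diagonal).

R is symmetric with unit diagonal. Assembling:

R = [[1, 0.0153],
 [0.0153, 1]]


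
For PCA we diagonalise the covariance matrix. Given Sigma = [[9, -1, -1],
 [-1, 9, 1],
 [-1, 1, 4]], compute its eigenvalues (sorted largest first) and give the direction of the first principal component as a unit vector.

Step 1 — characteristic polynomial p(λ) = det(λI - Sigma) = λ³ - tr·λ² + c_1·λ - det, where tr = trace, c_1 = sum of the principal 2×2 minors, det = det(Sigma):
  tr = 9 + 9 + 4 = 22,
  c_1 = (9·9 - (-1)²) + (9·4 - (-1)²) + (9·4 - (1)²) = 80 + 35 + 35 = 150,
  det = 9·(9·4 - (1)²) - (-1)·((-1)·4 - (1)·(-1)) + (-1)·((-1)·(1) - 9·(-1)) = 9·(35) - (-1)·(-3) + (-1)·(8) = 304.
  So p(λ) = λ³ - 22λ² + 150λ - 304.
Step 2 — look for an integer root (rational root theorem: any rational root is an integer divisor of 304). Testing λ = 8:
  p(8) = 512 - 1408 + 1200 - 304 = 0  ✓
  Dividing out (λ - 8): p(λ) = (λ - 8)(λ² - 14λ + 38).
Step 3 — remaining eigenvalues from the quadratic λ² - 14λ + 38 = 0:
  Δ = 14² - 4·38 = 196 - 152 = 44,  λ = (14 ± √44)/2 = (14 ± 6.6332)/2 ≈ 10.3166 or 3.6834.
  Sorted: λ_1 = 10.3166,  λ_2 = 8,  λ_3 = 3.6834  (check: sum = 22 = tr ✓).

Step 4 — unit eigenvector for λ_1 ≈ 10.3166: v spans the null space of (Sigma - λ_1 I), whose rows are
  r_1 = (-1.3166, -1, -1),  r_2 = (-1, -1.3166, 1),  r_3 = (-1, 1, -6.3166).
  v is orthogonal to every row, so take v ∝ r_1 × r_2 = ((-1)·(1) - (-1)·(-1.3166), (-1)·(-1) - (-1.3166)·(1), (-1.3166)·(-1.3166) - (-1)·(-1)) ≈ (-2.3166, 2.3166, 0.7335).
  Rescale (multiply by -1 so the first nonzero entry is positive): u = (2.3166, -2.3166, -0.7335).
  ||u|| = √((2.3166)² + (-2.3166)² + (-0.7335)²) = √(11.2715) ≈ 3.3573,  v_1 = u/||u|| ≈ (0.69, -0.69, -0.2185) (||v_1|| = 1).

λ_1 = 10.3166,  λ_2 = 8,  λ_3 = 3.6834;  v_1 ≈ (0.69, -0.69, -0.2185)


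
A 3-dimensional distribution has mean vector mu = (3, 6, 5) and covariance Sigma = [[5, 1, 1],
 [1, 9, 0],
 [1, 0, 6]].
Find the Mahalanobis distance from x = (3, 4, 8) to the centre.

Step 1 — centre the observation: (x - mu) = (0, -2, 3).

Step 2 — invert Sigma (cofactor / det for 3×3, or solve directly):
  Sigma^{-1} = [[0.2118, -0.0235, -0.0353],
 [-0.0235, 0.1137, 0.0039],
 [-0.0353, 0.0039, 0.1725]].

Step 3 — form the quadratic (x - mu)^T · Sigma^{-1} · (x - mu):
  Sigma^{-1} · (x - mu) = (-0.0588, -0.2157, 0.5098).
  (x - mu)^T · [Sigma^{-1} · (x - mu)] = (0)·(-0.0588) + (-2)·(-0.2157) + (3)·(0.5098) = 1.9608.

Step 4 — take square root: d = √(1.9608) ≈ 1.4003.

d(x, mu) = √(1.9608) ≈ 1.4003


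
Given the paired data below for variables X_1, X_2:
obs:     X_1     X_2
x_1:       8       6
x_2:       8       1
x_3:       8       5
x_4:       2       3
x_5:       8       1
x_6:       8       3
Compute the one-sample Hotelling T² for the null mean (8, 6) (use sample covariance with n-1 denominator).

Step 1 — sample mean vector:
  mean(X_1) = (8 + 8 + 8 + 2 + 8 + 8) / 6 = 42/6 = 7
  mean(X_2) = (6 + 1 + 5 + 3 + 1 + 3) / 6 = 19/6 = 3.1667
  x̄ = (7, 3.1667),  deviation x̄ - mu_0 = (7, 3.1667) - (8, 6) = (-1, -2.8333).

Step 2 — sample covariance matrix, S[i,j] = (1/(n-1)) · Σ_k (x_{k,i} - mean_i) · (x_{k,j} - mean_j), divisor n-1 = 5:
  S[X_1,X_1] = ((1)·(1) + (1)·(1) + (1)·(1) + (-5)·(-5) + (1)·(1) + (1)·(1)) / 5 = 30/5 = 6
  S[X_1,X_2] = ((1)·(2.8333) + (1)·(-2.1667) + (1)·(1.8333) + (-5)·(-0.1667) + (1)·(-2.1667) + (1)·(-0.1667)) / 5 = 1/5 = 0.2
  S[X_2,X_2] = ((2.8333)·(2.8333) + (-2.1667)·(-2.1667) + (1.8333)·(1.8333) + (-0.1667)·(-0.1667) + (-2.1667)·(-2.1667) + (-0.1667)·(-0.1667)) / 5 = 20.8333/5 = 4.1667
  S = [[6, 0.2],
 [0.2, 4.1667]].

Step 3 — invert S. det(S) = 6·4.1667 - (0.2)² = 24.96.
  S^{-1} = (1/det) · [[d, -b], [-b, a]] = [[0.1669, -0.008],
 [-0.008, 0.2404]].

Step 4 — quadratic form (x̄ - mu_0)^T · S^{-1} · (x̄ - mu_0):
  S^{-1} · (x̄ - mu_0) = (-0.1442, -0.6731),
  (x̄ - mu_0)^T · [...] = (-1)·(-0.1442) + (-2.8333)·(-0.6731) = 2.0513.

Step 5 — scale by n: T² = 6 · 2.0513 = 12.3077.

T² ≈ 12.3077


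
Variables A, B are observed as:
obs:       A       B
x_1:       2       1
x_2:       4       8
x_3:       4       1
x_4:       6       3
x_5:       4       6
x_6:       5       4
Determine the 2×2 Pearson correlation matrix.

Step 1 — column means:
  mean(A) = (2 + 4 + 4 + 6 + 4 + 5) / 6 = 25/6 = 4.1667
  mean(B) = (1 + 8 + 1 + 3 + 6 + 4) / 6 = 23/6 = 3.8333

Step 2 — sample variances and covariances s[i,j] = (1/(n-1)) · Σ_k (x_{k,i} - mean_i) · (x_{k,j} - mean_j), with n-1 = 5:
  s[A,A] = ((-2.1667)·(-2.1667) + (-0.1667)·(-0.1667) + (-0.1667)·(-0.1667) + (1.8333)·(1.8333) + (-0.1667)·(-0.1667) + (0.8333)·(0.8333)) / 5 = 8.8333/5 = 1.7667
  s[A,B] = ((-2.1667)·(-2.8333) + (-0.1667)·(4.1667) + (-0.1667)·(-2.8333) + (1.8333)·(-0.8333) + (-0.1667)·(2.1667) + (0.8333)·(0.1667)) / 5 = 4.1667/5 = 0.8333
  s[B,B] = ((-2.8333)·(-2.8333) + (4.1667)·(4.1667) + (-2.8333)·(-2.8333) + (-0.8333)·(-0.8333) + (2.1667)·(2.1667) + (0.1667)·(0.1667)) / 5 = 38.8333/5 = 7.7667
  Sample standard deviations s_i = √(s[i,i]):
  s(A) = √(1.7667) = 1.3292
  s(B) = √(7.7667) = 2.7869

Step 3 — r_{ij} = s_{ij} / (s_i · s_j):
  r[A,A] = 1 (diagonal).
  r[A,B] = 0.8333 / (1.3292 · 2.7869) = 0.8333 / 3.7042 = 0.225
  r[B,B] = 1 (diagonal).

R is symmetric with unit diagonal. Assembling:

R = [[1, 0.225],
 [0.225, 1]]


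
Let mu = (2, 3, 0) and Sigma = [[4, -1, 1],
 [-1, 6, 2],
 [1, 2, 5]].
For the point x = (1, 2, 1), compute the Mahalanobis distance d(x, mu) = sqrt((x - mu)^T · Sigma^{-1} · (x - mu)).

Step 1 — centre the observation: (x - mu) = (-1, -1, 1).

Step 2 — invert Sigma (cofactor / det for 3×3, or solve directly):
  Sigma^{-1} = [[0.2921, 0.0787, -0.0899],
 [0.0787, 0.2135, -0.1011],
 [-0.0899, -0.1011, 0.2584]].

Step 3 — form the quadratic (x - mu)^T · Sigma^{-1} · (x - mu):
  Sigma^{-1} · (x - mu) = (-0.4607, -0.3933, 0.4494).
  (x - mu)^T · [Sigma^{-1} · (x - mu)] = (-1)·(-0.4607) + (-1)·(-0.3933) + (1)·(0.4494) = 1.3034.

Step 4 — take square root: d = √(1.3034) ≈ 1.1417.

d(x, mu) = √(1.3034) ≈ 1.1417


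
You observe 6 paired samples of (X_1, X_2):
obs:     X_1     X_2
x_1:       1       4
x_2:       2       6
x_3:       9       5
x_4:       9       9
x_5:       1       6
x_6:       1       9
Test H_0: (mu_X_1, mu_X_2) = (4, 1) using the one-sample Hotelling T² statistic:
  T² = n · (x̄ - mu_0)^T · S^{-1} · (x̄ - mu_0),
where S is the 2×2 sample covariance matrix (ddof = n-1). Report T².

Step 1 — sample mean vector:
  mean(X_1) = (1 + 2 + 9 + 9 + 1 + 1) / 6 = 23/6 = 3.8333
  mean(X_2) = (4 + 6 + 5 + 9 + 6 + 9) / 6 = 39/6 = 6.5
  x̄ = (3.8333, 6.5),  deviation x̄ - mu_0 = (3.8333, 6.5) - (4, 1) = (-0.1667, 5.5).

Step 2 — sample covariance matrix, S[i,j] = (1/(n-1)) · Σ_k (x_{k,i} - mean_i) · (x_{k,j} - mean_j), divisor n-1 = 5:
  S[X_1,X_1] = ((-2.8333)·(-2.8333) + (-1.8333)·(-1.8333) + (5.1667)·(5.1667) + (5.1667)·(5.1667) + (-2.8333)·(-2.8333) + (-2.8333)·(-2.8333)) / 5 = 80.8333/5 = 16.1667
  S[X_1,X_2] = ((-2.8333)·(-2.5) + (-1.8333)·(-0.5) + (5.1667)·(-1.5) + (5.1667)·(2.5) + (-2.8333)·(-0.5) + (-2.8333)·(2.5)) / 5 = 7.5/5 = 1.5
  S[X_2,X_2] = ((-2.5)·(-2.5) + (-0.5)·(-0.5) + (-1.5)·(-1.5) + (2.5)·(2.5) + (-0.5)·(-0.5) + (2.5)·(2.5)) / 5 = 21.5/5 = 4.3
  S = [[16.1667, 1.5],
 [1.5, 4.3]].

Step 3 — invert S. det(S) = 16.1667·4.3 - (1.5)² = 67.2667.
  S^{-1} = (1/det) · [[d, -b], [-b, a]] = [[0.0639, -0.0223],
 [-0.0223, 0.2403]].

Step 4 — quadratic form (x̄ - mu_0)^T · S^{-1} · (x̄ - mu_0):
  S^{-1} · (x̄ - mu_0) = (-0.1333, 1.3256),
  (x̄ - mu_0)^T · [...] = (-0.1667)·(-0.1333) + (5.5)·(1.3256) = 7.3129.

Step 5 — scale by n: T² = 6 · 7.3129 = 43.8771.

T² ≈ 43.8771


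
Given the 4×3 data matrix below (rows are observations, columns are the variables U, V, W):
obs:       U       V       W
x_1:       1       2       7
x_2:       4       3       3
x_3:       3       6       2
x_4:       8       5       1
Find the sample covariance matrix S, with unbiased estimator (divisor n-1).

Step 1 — column means:
  mean(U) = (1 + 4 + 3 + 8) / 4 = 16/4 = 4
  mean(V) = (2 + 3 + 6 + 5) / 4 = 16/4 = 4
  mean(W) = (7 + 3 + 2 + 1) / 4 = 13/4 = 3.25

Step 2 — sample covariance S[i,j] = (1/(n-1)) · Σ_k (x_{k,i} - mean_i) · (x_{k,j} - mean_j), with n-1 = 3.
  S[U,U] = ((-3)·(-3) + (0)·(0) + (-1)·(-1) + (4)·(4)) / 3 = 26/3 = 8.6667
  S[U,V] = ((-3)·(-2) + (0)·(-1) + (-1)·(2) + (4)·(1)) / 3 = 8/3 = 2.6667
  S[U,W] = ((-3)·(3.75) + (0)·(-0.25) + (-1)·(-1.25) + (4)·(-2.25)) / 3 = -19/3 = -6.3333
  S[V,V] = ((-2)·(-2) + (-1)·(-1) + (2)·(2) + (1)·(1)) / 3 = 10/3 = 3.3333
  S[V,W] = ((-2)·(3.75) + (-1)·(-0.25) + (2)·(-1.25) + (1)·(-2.25)) / 3 = -12/3 = -4
  S[W,W] = ((3.75)·(3.75) + (-0.25)·(-0.25) + (-1.25)·(-1.25) + (-2.25)·(-2.25)) / 3 = 20.75/3 = 6.9167

S is symmetric (S[j,i] = S[i,j]). Assembling:

S = [[8.6667, 2.6667, -6.3333],
 [2.6667, 3.3333, -4],
 [-6.3333, -4, 6.9167]]


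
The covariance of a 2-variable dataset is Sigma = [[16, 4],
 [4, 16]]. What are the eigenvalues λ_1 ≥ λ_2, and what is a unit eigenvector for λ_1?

Step 1 — characteristic polynomial of 2×2 Sigma:
  det(Sigma - λI) = λ² - trace · λ + det = 0.
  trace = 16 + 16 = 32, det = 16·16 - (4)² = 240.
Step 2 — discriminant:
  Δ = trace² - 4·det = 1024 - 960 = 64.
Step 3 — eigenvalues:
  λ = (trace ± √Δ)/2 = (32 ± 8)/2,
  λ_1 = 20,  λ_2 = 12.

Step 4 — unit eigenvector for λ_1: solve (Sigma - λ_1 I)v = 0. First row:
  (16 - 20)·v_x + (4)·v_y = 0, i.e. (-4)·v_x + (4)·v_y = 0,
  so v ∝ (b, λ_1 - a) = (4, 4) = u.
  ||u|| = √((4)² + (4)²) = √(32) ≈ 5.6569,
  v_1 = u/||u|| ≈ (0.7071, 0.7071) (||v_1|| = 1).

λ_1 = 20,  λ_2 = 12;  v_1 ≈ (0.7071, 0.7071)


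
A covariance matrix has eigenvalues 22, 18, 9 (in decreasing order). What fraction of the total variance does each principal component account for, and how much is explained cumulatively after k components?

Step 1 — total variance = trace(Sigma) = Σ λ_i = 22 + 18 + 9 = 49.

Step 2 — fraction explained by component i = λ_i / Σ λ:
  PC1: 22/49 = 0.449
  PC2: 18/49 = 0.3673
  PC3: 9/49 = 0.1837

Step 3 — cumulative fraction after k components = (λ_1 + ... + λ_k) / Σ λ:
  k = 1: 22/49 = 0.449
  k = 2: (22 + 18)/49 = 40/49 = 0.8163
  k = 3: (22 + 18 + 9)/49 = 49/49 = 1

Summary (fraction, with percent):

explained: PC1 0.449 (44.9%), PC2 0.3673 (36.73%), PC3 0.1837 (18.37%);  cumulative: 0.449, 0.8163, 1


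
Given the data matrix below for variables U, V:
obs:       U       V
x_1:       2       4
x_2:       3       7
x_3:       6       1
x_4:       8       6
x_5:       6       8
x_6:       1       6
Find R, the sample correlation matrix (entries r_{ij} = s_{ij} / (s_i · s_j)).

Step 1 — column means:
  mean(U) = (2 + 3 + 6 + 8 + 6 + 1) / 6 = 26/6 = 4.3333
  mean(V) = (4 + 7 + 1 + 6 + 8 + 6) / 6 = 32/6 = 5.3333

Step 2 — sample variances and covariances s[i,j] = (1/(n-1)) · Σ_k (x_{k,i} - mean_i) · (x_{k,j} - mean_j), with n-1 = 5:
  s[U,U] = ((-2.3333)·(-2.3333) + (-1.3333)·(-1.3333) + (1.6667)·(1.6667) + (3.6667)·(3.6667) + (1.6667)·(1.6667) + (-3.3333)·(-3.3333)) / 5 = 37.3333/5 = 7.4667
  s[U,V] = ((-2.3333)·(-1.3333) + (-1.3333)·(1.6667) + (1.6667)·(-4.3333) + (3.6667)·(0.6667) + (1.6667)·(2.6667) + (-3.3333)·(0.6667)) / 5 = -1.6667/5 = -0.3333
  s[V,V] = ((-1.3333)·(-1.3333) + (1.6667)·(1.6667) + (-4.3333)·(-4.3333) + (0.6667)·(0.6667) + (2.6667)·(2.6667) + (0.6667)·(0.6667)) / 5 = 31.3333/5 = 6.2667
  Sample standard deviations s_i = √(s[i,i]):
  s(U) = √(7.4667) = 2.7325
  s(V) = √(6.2667) = 2.5033

Step 3 — r_{ij} = s_{ij} / (s_i · s_j):
  r[U,U] = 1 (diagonal).
  r[U,V] = -0.3333 / (2.7325 · 2.5033) = -0.3333 / 6.8404 = -0.0487
  r[V,V] = 1 (diagonal).

R is symmetric with unit diagonal. Assembling:

R = [[1, -0.0487],
 [-0.0487, 1]]


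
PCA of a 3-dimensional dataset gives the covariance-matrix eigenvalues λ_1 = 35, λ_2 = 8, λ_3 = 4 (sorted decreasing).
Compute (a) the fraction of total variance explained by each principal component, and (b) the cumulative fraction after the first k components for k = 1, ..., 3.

Step 1 — total variance = trace(Sigma) = Σ λ_i = 35 + 8 + 4 = 47.

Step 2 — fraction explained by component i = λ_i / Σ λ:
  PC1: 35/47 = 0.7447
  PC2: 8/47 = 0.1702
  PC3: 4/47 = 0.0851

Step 3 — cumulative fraction after k components = (λ_1 + ... + λ_k) / Σ λ:
  k = 1: 35/47 = 0.7447
  k = 2: (35 + 8)/47 = 43/47 = 0.9149
  k = 3: (35 + 8 + 4)/47 = 47/47 = 1

Summary (fraction, with percent):

explained: PC1 0.7447 (74.47%), PC2 0.1702 (17.02%), PC3 0.0851 (8.51%);  cumulative: 0.7447, 0.9149, 1


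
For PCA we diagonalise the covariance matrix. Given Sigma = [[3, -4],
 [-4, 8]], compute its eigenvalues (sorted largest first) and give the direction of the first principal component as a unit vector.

Step 1 — characteristic polynomial of 2×2 Sigma:
  det(Sigma - λI) = λ² - trace · λ + det = 0.
  trace = 3 + 8 = 11, det = 3·8 - (-4)² = 8.
Step 2 — discriminant:
  Δ = trace² - 4·det = 121 - 32 = 89.
Step 3 — eigenvalues:
  λ = (trace ± √Δ)/2 = (11 ± 9.434)/2,
  λ_1 = 10.217,  λ_2 = 0.783.

Step 4 — unit eigenvector for λ_1: solve (Sigma - λ_1 I)v = 0. First row:
  (3 - 10.217)·v_x + (-4)·v_y = 0, i.e. (-7.217)·v_x + (-4)·v_y = 0,
  so v ∝ (b, λ_1 - a) = (-4, 7.217); multiply by -1 so the first entry is positive: u = (4, -7.217).
  ||u|| = √((4)² + (-7.217)²) = √(68.085) ≈ 8.2514,
  v_1 = u/||u|| ≈ (0.4848, -0.8746) (||v_1|| = 1).

λ_1 = 10.217,  λ_2 = 0.783;  v_1 ≈ (0.4848, -0.8746)


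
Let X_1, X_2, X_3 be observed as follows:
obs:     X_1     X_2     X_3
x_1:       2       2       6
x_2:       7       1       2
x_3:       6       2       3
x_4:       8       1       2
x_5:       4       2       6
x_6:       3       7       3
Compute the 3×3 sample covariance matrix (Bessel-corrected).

Step 1 — column means:
  mean(X_1) = (2 + 7 + 6 + 8 + 4 + 3) / 6 = 30/6 = 5
  mean(X_2) = (2 + 1 + 2 + 1 + 2 + 7) / 6 = 15/6 = 2.5
  mean(X_3) = (6 + 2 + 3 + 2 + 6 + 3) / 6 = 22/6 = 3.6667

Step 2 — sample covariance S[i,j] = (1/(n-1)) · Σ_k (x_{k,i} - mean_i) · (x_{k,j} - mean_j), with n-1 = 5.
  S[X_1,X_1] = ((-3)·(-3) + (2)·(2) + (1)·(1) + (3)·(3) + (-1)·(-1) + (-2)·(-2)) / 5 = 28/5 = 5.6
  S[X_1,X_2] = ((-3)·(-0.5) + (2)·(-1.5) + (1)·(-0.5) + (3)·(-1.5) + (-1)·(-0.5) + (-2)·(4.5)) / 5 = -15/5 = -3
  S[X_1,X_3] = ((-3)·(2.3333) + (2)·(-1.6667) + (1)·(-0.6667) + (3)·(-1.6667) + (-1)·(2.3333) + (-2)·(-0.6667)) / 5 = -17/5 = -3.4
  S[X_2,X_2] = ((-0.5)·(-0.5) + (-1.5)·(-1.5) + (-0.5)·(-0.5) + (-1.5)·(-1.5) + (-0.5)·(-0.5) + (4.5)·(4.5)) / 5 = 25.5/5 = 5.1
  S[X_2,X_3] = ((-0.5)·(2.3333) + (-1.5)·(-1.6667) + (-0.5)·(-0.6667) + (-1.5)·(-1.6667) + (-0.5)·(2.3333) + (4.5)·(-0.6667)) / 5 = 0/5 = 0
  S[X_3,X_3] = ((2.3333)·(2.3333) + (-1.6667)·(-1.6667) + (-0.6667)·(-0.6667) + (-1.6667)·(-1.6667) + (2.3333)·(2.3333) + (-0.6667)·(-0.6667)) / 5 = 17.3333/5 = 3.4667

S is symmetric (S[j,i] = S[i,j]). Assembling:

S = [[5.6, -3, -3.4],
 [-3, 5.1, 0],
 [-3.4, 0, 3.4667]]


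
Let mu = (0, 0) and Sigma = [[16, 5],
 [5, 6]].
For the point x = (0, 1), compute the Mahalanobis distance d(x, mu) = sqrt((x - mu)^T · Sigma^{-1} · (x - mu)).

Step 1 — centre the observation: (x - mu) = (0, 1).

Step 2 — invert Sigma. det(Sigma) = 16·6 - (5)² = 71.
  Sigma^{-1} = (1/det) · [[d, -b], [-b, a]] = [[0.0845, -0.0704],
 [-0.0704, 0.2254]].

Step 3 — form the quadratic (x - mu)^T · Sigma^{-1} · (x - mu):
  Sigma^{-1} · (x - mu) = (-0.0704, 0.2254).
  (x - mu)^T · [Sigma^{-1} · (x - mu)] = (0)·(-0.0704) + (1)·(0.2254) = 0.2254.

Step 4 — take square root: d = √(0.2254) ≈ 0.4747.

d(x, mu) = √(0.2254) ≈ 0.4747


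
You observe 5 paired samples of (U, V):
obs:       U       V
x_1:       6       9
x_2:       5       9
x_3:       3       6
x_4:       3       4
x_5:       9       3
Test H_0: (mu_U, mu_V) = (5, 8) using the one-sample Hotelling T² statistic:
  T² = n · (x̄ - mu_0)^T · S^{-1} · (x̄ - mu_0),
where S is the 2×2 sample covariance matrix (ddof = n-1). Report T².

Step 1 — sample mean vector:
  mean(U) = (6 + 5 + 3 + 3 + 9) / 5 = 26/5 = 5.2
  mean(V) = (9 + 9 + 6 + 4 + 3) / 5 = 31/5 = 6.2
  x̄ = (5.2, 6.2),  deviation x̄ - mu_0 = (5.2, 6.2) - (5, 8) = (0.2, -1.8).

Step 2 — sample covariance matrix, S[i,j] = (1/(n-1)) · Σ_k (x_{k,i} - mean_i) · (x_{k,j} - mean_j), divisor n-1 = 4:
  S[U,U] = ((0.8)·(0.8) + (-0.2)·(-0.2) + (-2.2)·(-2.2) + (-2.2)·(-2.2) + (3.8)·(3.8)) / 4 = 24.8/4 = 6.2
  S[U,V] = ((0.8)·(2.8) + (-0.2)·(2.8) + (-2.2)·(-0.2) + (-2.2)·(-2.2) + (3.8)·(-3.2)) / 4 = -5.2/4 = -1.3
  S[V,V] = ((2.8)·(2.8) + (2.8)·(2.8) + (-0.2)·(-0.2) + (-2.2)·(-2.2) + (-3.2)·(-3.2)) / 4 = 30.8/4 = 7.7
  S = [[6.2, -1.3],
 [-1.3, 7.7]].

Step 3 — invert S. det(S) = 6.2·7.7 - (-1.3)² = 46.05.
  S^{-1} = (1/det) · [[d, -b], [-b, a]] = [[0.1672, 0.0282],
 [0.0282, 0.1346]].

Step 4 — quadratic form (x̄ - mu_0)^T · S^{-1} · (x̄ - mu_0):
  S^{-1} · (x̄ - mu_0) = (-0.0174, -0.2367),
  (x̄ - mu_0)^T · [...] = (0.2)·(-0.0174) + (-1.8)·(-0.2367) = 0.4226.

Step 5 — scale by n: T² = 5 · 0.4226 = 2.1129.

T² ≈ 2.1129


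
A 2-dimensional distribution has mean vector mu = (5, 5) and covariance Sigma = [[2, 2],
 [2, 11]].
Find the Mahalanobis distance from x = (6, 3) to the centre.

Step 1 — centre the observation: (x - mu) = (1, -2).

Step 2 — invert Sigma. det(Sigma) = 2·11 - (2)² = 18.
  Sigma^{-1} = (1/det) · [[d, -b], [-b, a]] = [[0.6111, -0.1111],
 [-0.1111, 0.1111]].

Step 3 — form the quadratic (x - mu)^T · Sigma^{-1} · (x - mu):
  Sigma^{-1} · (x - mu) = (0.8333, -0.3333).
  (x - mu)^T · [Sigma^{-1} · (x - mu)] = (1)·(0.8333) + (-2)·(-0.3333) = 1.5.

Step 4 — take square root: d = √(1.5) ≈ 1.2247.

d(x, mu) = √(1.5) ≈ 1.2247


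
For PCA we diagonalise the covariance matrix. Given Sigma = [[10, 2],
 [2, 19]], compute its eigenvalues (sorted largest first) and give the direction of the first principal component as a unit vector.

Step 1 — characteristic polynomial of 2×2 Sigma:
  det(Sigma - λI) = λ² - trace · λ + det = 0.
  trace = 10 + 19 = 29, det = 10·19 - (2)² = 186.
Step 2 — discriminant:
  Δ = trace² - 4·det = 841 - 744 = 97.
Step 3 — eigenvalues:
  λ = (trace ± √Δ)/2 = (29 ± 9.8489)/2,
  λ_1 = 19.4244,  λ_2 = 9.5756.

Step 4 — unit eigenvector for λ_1: solve (Sigma - λ_1 I)v = 0. First row:
  (10 - 19.4244)·v_x + (2)·v_y = 0, i.e. (-9.4244)·v_x + (2)·v_y = 0,
  so v ∝ (b, λ_1 - a) = (2, 9.4244) = u.
  ||u|| = √((2)² + (9.4244)²) = √(92.8199) ≈ 9.6343,
  v_1 = u/||u|| ≈ (0.2076, 0.9782) (||v_1|| = 1).

λ_1 = 19.4244,  λ_2 = 9.5756;  v_1 ≈ (0.2076, 0.9782)


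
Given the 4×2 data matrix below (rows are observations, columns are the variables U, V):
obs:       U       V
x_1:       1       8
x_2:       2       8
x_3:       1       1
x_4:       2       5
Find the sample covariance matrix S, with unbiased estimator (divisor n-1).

Step 1 — column means:
  mean(U) = (1 + 2 + 1 + 2) / 4 = 6/4 = 1.5
  mean(V) = (8 + 8 + 1 + 5) / 4 = 22/4 = 5.5

Step 2 — sample covariance S[i,j] = (1/(n-1)) · Σ_k (x_{k,i} - mean_i) · (x_{k,j} - mean_j), with n-1 = 3.
  S[U,U] = ((-0.5)·(-0.5) + (0.5)·(0.5) + (-0.5)·(-0.5) + (0.5)·(0.5)) / 3 = 1/3 = 0.3333
  S[U,V] = ((-0.5)·(2.5) + (0.5)·(2.5) + (-0.5)·(-4.5) + (0.5)·(-0.5)) / 3 = 2/3 = 0.6667
  S[V,V] = ((2.5)·(2.5) + (2.5)·(2.5) + (-4.5)·(-4.5) + (-0.5)·(-0.5)) / 3 = 33/3 = 11

S is symmetric (S[j,i] = S[i,j]). Assembling:

S = [[0.3333, 0.6667],
 [0.6667, 11]]


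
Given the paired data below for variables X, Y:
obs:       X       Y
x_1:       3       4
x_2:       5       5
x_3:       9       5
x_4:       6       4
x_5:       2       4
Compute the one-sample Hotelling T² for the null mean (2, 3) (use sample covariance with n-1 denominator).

Step 1 — sample mean vector:
  mean(X) = (3 + 5 + 9 + 6 + 2) / 5 = 25/5 = 5
  mean(Y) = (4 + 5 + 5 + 4 + 4) / 5 = 22/5 = 4.4
  x̄ = (5, 4.4),  deviation x̄ - mu_0 = (5, 4.4) - (2, 3) = (3, 1.4).

Step 2 — sample covariance matrix, S[i,j] = (1/(n-1)) · Σ_k (x_{k,i} - mean_i) · (x_{k,j} - mean_j), divisor n-1 = 4:
  S[X,X] = ((-2)·(-2) + (0)·(0) + (4)·(4) + (1)·(1) + (-3)·(-3)) / 4 = 30/4 = 7.5
  S[X,Y] = ((-2)·(-0.4) + (0)·(0.6) + (4)·(0.6) + (1)·(-0.4) + (-3)·(-0.4)) / 4 = 4/4 = 1
  S[Y,Y] = ((-0.4)·(-0.4) + (0.6)·(0.6) + (0.6)·(0.6) + (-0.4)·(-0.4) + (-0.4)·(-0.4)) / 4 = 1.2/4 = 0.3
  S = [[7.5, 1],
 [1, 0.3]].

Step 3 — invert S. det(S) = 7.5·0.3 - (1)² = 1.25.
  S^{-1} = (1/det) · [[d, -b], [-b, a]] = [[0.24, -0.8],
 [-0.8, 6]].

Step 4 — quadratic form (x̄ - mu_0)^T · S^{-1} · (x̄ - mu_0):
  S^{-1} · (x̄ - mu_0) = (-0.4, 6),
  (x̄ - mu_0)^T · [...] = (3)·(-0.4) + (1.4)·(6) = 7.2.

Step 5 — scale by n: T² = 5 · 7.2 = 36.

T² ≈ 36


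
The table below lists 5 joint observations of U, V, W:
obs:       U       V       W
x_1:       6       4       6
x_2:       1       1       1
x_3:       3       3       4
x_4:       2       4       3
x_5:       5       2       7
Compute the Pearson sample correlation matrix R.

Step 1 — column means:
  mean(U) = (6 + 1 + 3 + 2 + 5) / 5 = 17/5 = 3.4
  mean(V) = (4 + 1 + 3 + 4 + 2) / 5 = 14/5 = 2.8
  mean(W) = (6 + 1 + 4 + 3 + 7) / 5 = 21/5 = 4.2

Step 2 — sample variances and covariances s[i,j] = (1/(n-1)) · Σ_k (x_{k,i} - mean_i) · (x_{k,j} - mean_j), with n-1 = 4:
  s[U,U] = ((2.6)·(2.6) + (-2.4)·(-2.4) + (-0.4)·(-0.4) + (-1.4)·(-1.4) + (1.6)·(1.6)) / 4 = 17.2/4 = 4.3
  s[U,V] = ((2.6)·(1.2) + (-2.4)·(-1.8) + (-0.4)·(0.2) + (-1.4)·(1.2) + (1.6)·(-0.8)) / 4 = 4.4/4 = 1.1
  s[U,W] = ((2.6)·(1.8) + (-2.4)·(-3.2) + (-0.4)·(-0.2) + (-1.4)·(-1.2) + (1.6)·(2.8)) / 4 = 18.6/4 = 4.65
  s[V,V] = ((1.2)·(1.2) + (-1.8)·(-1.8) + (0.2)·(0.2) + (1.2)·(1.2) + (-0.8)·(-0.8)) / 4 = 6.8/4 = 1.7
  s[V,W] = ((1.2)·(1.8) + (-1.8)·(-3.2) + (0.2)·(-0.2) + (1.2)·(-1.2) + (-0.8)·(2.8)) / 4 = 4.2/4 = 1.05
  s[W,W] = ((1.8)·(1.8) + (-3.2)·(-3.2) + (-0.2)·(-0.2) + (-1.2)·(-1.2) + (2.8)·(2.8)) / 4 = 22.8/4 = 5.7
  Sample standard deviations s_i = √(s[i,i]):
  s(U) = √(4.3) = 2.0736
  s(V) = √(1.7) = 1.3038
  s(W) = √(5.7) = 2.3875

Step 3 — r_{ij} = s_{ij} / (s_i · s_j):
  r[U,U] = 1 (diagonal).
  r[U,V] = 1.1 / (2.0736 · 1.3038) = 1.1 / 2.7037 = 0.4068
  r[U,W] = 4.65 / (2.0736 · 2.3875) = 4.65 / 4.9508 = 0.9393
  r[V,V] = 1 (diagonal).
  r[V,W] = 1.05 / (1.3038 · 2.3875) = 1.05 / 3.1129 = 0.3373
  r[W,W] = 1 (diagonal).

R is symmetric with unit diagonal. Assembling:

R = [[1, 0.4068, 0.9393],
 [0.4068, 1, 0.3373],
 [0.9393, 0.3373, 1]]


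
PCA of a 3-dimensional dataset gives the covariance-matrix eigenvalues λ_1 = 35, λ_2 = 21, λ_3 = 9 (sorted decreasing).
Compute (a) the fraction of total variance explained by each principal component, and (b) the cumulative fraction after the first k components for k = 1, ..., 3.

Step 1 — total variance = trace(Sigma) = Σ λ_i = 35 + 21 + 9 = 65.

Step 2 — fraction explained by component i = λ_i / Σ λ:
  PC1: 35/65 = 0.5385
  PC2: 21/65 = 0.3231
  PC3: 9/65 = 0.1385

Step 3 — cumulative fraction after k components = (λ_1 + ... + λ_k) / Σ λ:
  k = 1: 35/65 = 0.5385
  k = 2: (35 + 21)/65 = 56/65 = 0.8615
  k = 3: (35 + 21 + 9)/65 = 65/65 = 1

Summary (fraction, with percent):

explained: PC1 0.5385 (53.85%), PC2 0.3231 (32.31%), PC3 0.1385 (13.85%);  cumulative: 0.5385, 0.8615, 1


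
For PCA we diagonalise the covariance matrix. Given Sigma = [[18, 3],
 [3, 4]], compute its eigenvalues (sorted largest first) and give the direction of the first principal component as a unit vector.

Step 1 — characteristic polynomial of 2×2 Sigma:
  det(Sigma - λI) = λ² - trace · λ + det = 0.
  trace = 18 + 4 = 22, det = 18·4 - (3)² = 63.
Step 2 — discriminant:
  Δ = trace² - 4·det = 484 - 252 = 232.
Step 3 — eigenvalues:
  λ = (trace ± √Δ)/2 = (22 ± 15.2315)/2,
  λ_1 = 18.6158,  λ_2 = 3.3842.

Step 4 — unit eigenvector for λ_1: solve (Sigma - λ_1 I)v = 0. First row:
  (18 - 18.6158)·v_x + (3)·v_y = 0, i.e. (-0.6158)·v_x + (3)·v_y = 0,
  so v ∝ (b, λ_1 - a) = (3, 0.6158) = u.
  ||u|| = √((3)² + (0.6158)²) = √(9.3792) ≈ 3.0625,
  v_1 = u/||u|| ≈ (0.9796, 0.2011) (||v_1|| = 1).

λ_1 = 18.6158,  λ_2 = 3.3842;  v_1 ≈ (0.9796, 0.2011)


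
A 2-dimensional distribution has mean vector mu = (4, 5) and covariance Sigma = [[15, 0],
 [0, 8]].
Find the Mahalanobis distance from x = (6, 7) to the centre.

Step 1 — centre the observation: (x - mu) = (2, 2).

Step 2 — invert Sigma. det(Sigma) = 15·8 - (0)² = 120.
  Sigma^{-1} = (1/det) · [[d, -b], [-b, a]] = [[0.0667, 0],
 [0, 0.125]].

Step 3 — form the quadratic (x - mu)^T · Sigma^{-1} · (x - mu):
  Sigma^{-1} · (x - mu) = (0.1333, 0.25).
  (x - mu)^T · [Sigma^{-1} · (x - mu)] = (2)·(0.1333) + (2)·(0.25) = 0.7667.

Step 4 — take square root: d = √(0.7667) ≈ 0.8756.

d(x, mu) = √(0.7667) ≈ 0.8756


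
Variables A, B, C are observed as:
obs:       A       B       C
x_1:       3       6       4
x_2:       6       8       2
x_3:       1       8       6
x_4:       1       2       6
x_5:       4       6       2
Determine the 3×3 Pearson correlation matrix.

Step 1 — column means:
  mean(A) = (3 + 6 + 1 + 1 + 4) / 5 = 15/5 = 3
  mean(B) = (6 + 8 + 8 + 2 + 6) / 5 = 30/5 = 6
  mean(C) = (4 + 2 + 6 + 6 + 2) / 5 = 20/5 = 4

Step 2 — sample variances and covariances s[i,j] = (1/(n-1)) · Σ_k (x_{k,i} - mean_i) · (x_{k,j} - mean_j), with n-1 = 4:
  s[A,A] = ((0)·(0) + (3)·(3) + (-2)·(-2) + (-2)·(-2) + (1)·(1)) / 4 = 18/4 = 4.5
  s[A,B] = ((0)·(0) + (3)·(2) + (-2)·(2) + (-2)·(-4) + (1)·(0)) / 4 = 10/4 = 2.5
  s[A,C] = ((0)·(0) + (3)·(-2) + (-2)·(2) + (-2)·(2) + (1)·(-2)) / 4 = -16/4 = -4
  s[B,B] = ((0)·(0) + (2)·(2) + (2)·(2) + (-4)·(-4) + (0)·(0)) / 4 = 24/4 = 6
  s[B,C] = ((0)·(0) + (2)·(-2) + (2)·(2) + (-4)·(2) + (0)·(-2)) / 4 = -8/4 = -2
  s[C,C] = ((0)·(0) + (-2)·(-2) + (2)·(2) + (2)·(2) + (-2)·(-2)) / 4 = 16/4 = 4
  Sample standard deviations s_i = √(s[i,i]):
  s(A) = √(4.5) = 2.1213
  s(B) = √(6) = 2.4495
  s(C) = √(4) = 2

Step 3 — r_{ij} = s_{ij} / (s_i · s_j):
  r[A,A] = 1 (diagonal).
  r[A,B] = 2.5 / (2.1213 · 2.4495) = 2.5 / 5.1962 = 0.4811
  r[A,C] = -4 / (2.1213 · 2) = -4 / 4.2426 = -0.9428
  r[B,B] = 1 (diagonal).
  r[B,C] = -2 / (2.4495 · 2) = -2 / 4.899 = -0.4082
  r[C,C] = 1 (diagonal).

R is symmetric with unit diagonal. Assembling:

R = [[1, 0.4811, -0.9428],
 [0.4811, 1, -0.4082],
 [-0.9428, -0.4082, 1]]


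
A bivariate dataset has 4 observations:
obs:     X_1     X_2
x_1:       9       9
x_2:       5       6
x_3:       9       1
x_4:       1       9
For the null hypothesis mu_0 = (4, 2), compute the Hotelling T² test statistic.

Step 1 — sample mean vector:
  mean(X_1) = (9 + 5 + 9 + 1) / 4 = 24/4 = 6
  mean(X_2) = (9 + 6 + 1 + 9) / 4 = 25/4 = 6.25
  x̄ = (6, 6.25),  deviation x̄ - mu_0 = (6, 6.25) - (4, 2) = (2, 4.25).

Step 2 — sample covariance matrix, S[i,j] = (1/(n-1)) · Σ_k (x_{k,i} - mean_i) · (x_{k,j} - mean_j), divisor n-1 = 3:
  S[X_1,X_1] = ((3)·(3) + (-1)·(-1) + (3)·(3) + (-5)·(-5)) / 3 = 44/3 = 14.6667
  S[X_1,X_2] = ((3)·(2.75) + (-1)·(-0.25) + (3)·(-5.25) + (-5)·(2.75)) / 3 = -21/3 = -7
  S[X_2,X_2] = ((2.75)·(2.75) + (-0.25)·(-0.25) + (-5.25)·(-5.25) + (2.75)·(2.75)) / 3 = 42.75/3 = 14.25
  S = [[14.6667, -7],
 [-7, 14.25]].

Step 3 — invert S. det(S) = 14.6667·14.25 - (-7)² = 160.
  S^{-1} = (1/det) · [[d, -b], [-b, a]] = [[0.0891, 0.0438],
 [0.0438, 0.0917]].

Step 4 — quadratic form (x̄ - mu_0)^T · S^{-1} · (x̄ - mu_0):
  S^{-1} · (x̄ - mu_0) = (0.3641, 0.4771),
  (x̄ - mu_0)^T · [...] = (2)·(0.3641) + (4.25)·(0.4771) = 2.7557.

Step 5 — scale by n: T² = 4 · 2.7557 = 11.0229.

T² ≈ 11.0229


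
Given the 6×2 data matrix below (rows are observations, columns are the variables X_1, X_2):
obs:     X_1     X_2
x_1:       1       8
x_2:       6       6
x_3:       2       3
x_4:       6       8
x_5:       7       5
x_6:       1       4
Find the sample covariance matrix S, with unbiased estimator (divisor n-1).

Step 1 — column means:
  mean(X_1) = (1 + 6 + 2 + 6 + 7 + 1) / 6 = 23/6 = 3.8333
  mean(X_2) = (8 + 6 + 3 + 8 + 5 + 4) / 6 = 34/6 = 5.6667

Step 2 — sample covariance S[i,j] = (1/(n-1)) · Σ_k (x_{k,i} - mean_i) · (x_{k,j} - mean_j), with n-1 = 5.
  S[X_1,X_1] = ((-2.8333)·(-2.8333) + (2.1667)·(2.1667) + (-1.8333)·(-1.8333) + (2.1667)·(2.1667) + (3.1667)·(3.1667) + (-2.8333)·(-2.8333)) / 5 = 38.8333/5 = 7.7667
  S[X_1,X_2] = ((-2.8333)·(2.3333) + (2.1667)·(0.3333) + (-1.8333)·(-2.6667) + (2.1667)·(2.3333) + (3.1667)·(-0.6667) + (-2.8333)·(-1.6667)) / 5 = 6.6667/5 = 1.3333
  S[X_2,X_2] = ((2.3333)·(2.3333) + (0.3333)·(0.3333) + (-2.6667)·(-2.6667) + (2.3333)·(2.3333) + (-0.6667)·(-0.6667) + (-1.6667)·(-1.6667)) / 5 = 21.3333/5 = 4.2667

S is symmetric (S[j,i] = S[i,j]). Assembling:

S = [[7.7667, 1.3333],
 [1.3333, 4.2667]]


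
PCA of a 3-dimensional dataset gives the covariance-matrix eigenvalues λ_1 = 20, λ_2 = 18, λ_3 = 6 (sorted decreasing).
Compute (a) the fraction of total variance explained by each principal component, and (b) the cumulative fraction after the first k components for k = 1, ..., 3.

Step 1 — total variance = trace(Sigma) = Σ λ_i = 20 + 18 + 6 = 44.

Step 2 — fraction explained by component i = λ_i / Σ λ:
  PC1: 20/44 = 0.4545
  PC2: 18/44 = 0.4091
  PC3: 6/44 = 0.1364

Step 3 — cumulative fraction after k components = (λ_1 + ... + λ_k) / Σ λ:
  k = 1: 20/44 = 0.4545
  k = 2: (20 + 18)/44 = 38/44 = 0.8636
  k = 3: (20 + 18 + 6)/44 = 44/44 = 1

Summary (fraction, with percent):

explained: PC1 0.4545 (45.45%), PC2 0.4091 (40.91%), PC3 0.1364 (13.64%);  cumulative: 0.4545, 0.8636, 1


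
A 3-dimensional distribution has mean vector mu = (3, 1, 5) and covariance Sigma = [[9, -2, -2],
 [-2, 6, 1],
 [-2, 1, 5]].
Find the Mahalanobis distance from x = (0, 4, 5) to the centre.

Step 1 — centre the observation: (x - mu) = (-3, 3, 0).

Step 2 — invert Sigma (cofactor / det for 3×3, or solve directly):
  Sigma^{-1} = [[0.1289, 0.0356, 0.0444],
 [0.0356, 0.1822, -0.0222],
 [0.0444, -0.0222, 0.2222]].

Step 3 — form the quadratic (x - mu)^T · Sigma^{-1} · (x - mu):
  Sigma^{-1} · (x - mu) = (-0.28, 0.44, -0.2).
  (x - mu)^T · [Sigma^{-1} · (x - mu)] = (-3)·(-0.28) + (3)·(0.44) + (0)·(-0.2) = 2.16.

Step 4 — take square root: d = √(2.16) ≈ 1.4697.

d(x, mu) = √(2.16) ≈ 1.4697


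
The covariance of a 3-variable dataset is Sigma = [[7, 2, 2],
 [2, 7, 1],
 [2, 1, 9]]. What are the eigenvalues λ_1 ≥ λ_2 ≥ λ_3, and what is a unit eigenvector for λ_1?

Step 1 — characteristic polynomial p(λ) = det(λI - Sigma) = λ³ - tr·λ² + c_1·λ - det, where tr = trace, c_1 = sum of the principal 2×2 minors, det = det(Sigma):
  tr = 7 + 7 + 9 = 23,
  c_1 = (7·7 - (2)²) + (7·9 - (2)²) + (7·9 - (1)²) = 45 + 59 + 62 = 166,
  det = 7·(7·9 - (1)²) - (2)·((2)·9 - (1)·(2)) + (2)·((2)·(1) - 7·(2)) = 7·(62) - (2)·(16) + (2)·(-12) = 378.
  So p(λ) = λ³ - 23λ² + 166λ - 378.
Step 2 — look for an integer root (rational root theorem: any rational root is an integer divisor of 378). Testing λ = 7:
  p(7) = 343 - 1127 + 1162 - 378 = 0  ✓
  Dividing out (λ - 7): p(λ) = (λ - 7)(λ² - 16λ + 54).
Step 3 — remaining eigenvalues from the quadratic λ² - 16λ + 54 = 0:
  Δ = 16² - 4·54 = 256 - 216 = 40,  λ = (16 ± √40)/2 = (16 ± 6.3246)/2 ≈ 11.1623 or 4.8377.
  Sorted: λ_1 = 11.1623,  λ_2 = 7,  λ_3 = 4.8377  (check: sum = 23 = tr ✓).

Step 4 — unit eigenvector for λ_1 ≈ 11.1623: v spans the null space of (Sigma - λ_1 I), whose rows are
  r_1 = (-4.1623, 2, 2),  r_2 = (2, -4.1623, 1),  r_3 = (2, 1, -2.1623).
  v is orthogonal to every row, so take v ∝ r_1 × r_2 = ((2)·(1) - (2)·(-4.1623), (2)·(2) - (-4.1623)·(1), (-4.1623)·(-4.1623) - (2)·(2)) ≈ (10.3246, 8.1623, 13.3246).
  Let u = (10.3246, 8.1623, 13.3246).
  ||u|| = √((10.3246)² + (8.1623)² + (13.3246)²) = √(350.763) ≈ 18.7287,  v_1 = u/||u|| ≈ (0.5513, 0.4358, 0.7115) (||v_1|| = 1).

λ_1 = 11.1623,  λ_2 = 7,  λ_3 = 4.8377;  v_1 ≈ (0.5513, 0.4358, 0.7115)


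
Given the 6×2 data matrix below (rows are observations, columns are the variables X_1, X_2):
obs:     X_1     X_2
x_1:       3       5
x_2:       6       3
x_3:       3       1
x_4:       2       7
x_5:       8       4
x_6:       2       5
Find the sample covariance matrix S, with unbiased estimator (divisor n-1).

Step 1 — column means:
  mean(X_1) = (3 + 6 + 3 + 2 + 8 + 2) / 6 = 24/6 = 4
  mean(X_2) = (5 + 3 + 1 + 7 + 4 + 5) / 6 = 25/6 = 4.1667

Step 2 — sample covariance S[i,j] = (1/(n-1)) · Σ_k (x_{k,i} - mean_i) · (x_{k,j} - mean_j), with n-1 = 5.
  S[X_1,X_1] = ((-1)·(-1) + (2)·(2) + (-1)·(-1) + (-2)·(-2) + (4)·(4) + (-2)·(-2)) / 5 = 30/5 = 6
  S[X_1,X_2] = ((-1)·(0.8333) + (2)·(-1.1667) + (-1)·(-3.1667) + (-2)·(2.8333) + (4)·(-0.1667) + (-2)·(0.8333)) / 5 = -8/5 = -1.6
  S[X_2,X_2] = ((0.8333)·(0.8333) + (-1.1667)·(-1.1667) + (-3.1667)·(-3.1667) + (2.8333)·(2.8333) + (-0.1667)·(-0.1667) + (0.8333)·(0.8333)) / 5 = 20.8333/5 = 4.1667

S is symmetric (S[j,i] = S[i,j]). Assembling:

S = [[6, -1.6],
 [-1.6, 4.1667]]


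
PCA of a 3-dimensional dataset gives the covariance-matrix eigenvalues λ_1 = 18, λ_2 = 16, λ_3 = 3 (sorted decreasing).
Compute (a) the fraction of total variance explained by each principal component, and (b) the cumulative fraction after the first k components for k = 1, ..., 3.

Step 1 — total variance = trace(Sigma) = Σ λ_i = 18 + 16 + 3 = 37.

Step 2 — fraction explained by component i = λ_i / Σ λ:
  PC1: 18/37 = 0.4865
  PC2: 16/37 = 0.4324
  PC3: 3/37 = 0.0811

Step 3 — cumulative fraction after k components = (λ_1 + ... + λ_k) / Σ λ:
  k = 1: 18/37 = 0.4865
  k = 2: (18 + 16)/37 = 34/37 = 0.9189
  k = 3: (18 + 16 + 3)/37 = 37/37 = 1

Summary (fraction, with percent):

explained: PC1 0.4865 (48.65%), PC2 0.4324 (43.24%), PC3 0.0811 (8.11%);  cumulative: 0.4865, 0.9189, 1


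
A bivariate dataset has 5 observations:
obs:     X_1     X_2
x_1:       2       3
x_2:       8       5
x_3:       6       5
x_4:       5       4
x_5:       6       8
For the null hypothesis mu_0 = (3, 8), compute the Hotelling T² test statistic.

Step 1 — sample mean vector:
  mean(X_1) = (2 + 8 + 6 + 5 + 6) / 5 = 27/5 = 5.4
  mean(X_2) = (3 + 5 + 5 + 4 + 8) / 5 = 25/5 = 5
  x̄ = (5.4, 5),  deviation x̄ - mu_0 = (5.4, 5) - (3, 8) = (2.4, -3).

Step 2 — sample covariance matrix, S[i,j] = (1/(n-1)) · Σ_k (x_{k,i} - mean_i) · (x_{k,j} - mean_j), divisor n-1 = 4:
  S[X_1,X_1] = ((-3.4)·(-3.4) + (2.6)·(2.6) + (0.6)·(0.6) + (-0.4)·(-0.4) + (0.6)·(0.6)) / 4 = 19.2/4 = 4.8
  S[X_1,X_2] = ((-3.4)·(-2) + (2.6)·(0) + (0.6)·(0) + (-0.4)·(-1) + (0.6)·(3)) / 4 = 9/4 = 2.25
  S[X_2,X_2] = ((-2)·(-2) + (0)·(0) + (0)·(0) + (-1)·(-1) + (3)·(3)) / 4 = 14/4 = 3.5
  S = [[4.8, 2.25],
 [2.25, 3.5]].

Step 3 — invert S. det(S) = 4.8·3.5 - (2.25)² = 11.7375.
  S^{-1} = (1/det) · [[d, -b], [-b, a]] = [[0.2982, -0.1917],
 [-0.1917, 0.4089]].

Step 4 — quadratic form (x̄ - mu_0)^T · S^{-1} · (x̄ - mu_0):
  S^{-1} · (x̄ - mu_0) = (1.2907, -1.6869),
  (x̄ - mu_0)^T · [...] = (2.4)·(1.2907) + (-3)·(-1.6869) = 8.1585.

Step 5 — scale by n: T² = 5 · 8.1585 = 40.7923.

T² ≈ 40.7923


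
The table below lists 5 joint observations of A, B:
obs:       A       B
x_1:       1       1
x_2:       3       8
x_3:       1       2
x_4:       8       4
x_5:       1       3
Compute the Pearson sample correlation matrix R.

Step 1 — column means:
  mean(A) = (1 + 3 + 1 + 8 + 1) / 5 = 14/5 = 2.8
  mean(B) = (1 + 8 + 2 + 4 + 3) / 5 = 18/5 = 3.6

Step 2 — sample variances and covariances s[i,j] = (1/(n-1)) · Σ_k (x_{k,i} - mean_i) · (x_{k,j} - mean_j), with n-1 = 4:
  s[A,A] = ((-1.8)·(-1.8) + (0.2)·(0.2) + (-1.8)·(-1.8) + (5.2)·(5.2) + (-1.8)·(-1.8)) / 4 = 36.8/4 = 9.2
  s[A,B] = ((-1.8)·(-2.6) + (0.2)·(4.4) + (-1.8)·(-1.6) + (5.2)·(0.4) + (-1.8)·(-0.6)) / 4 = 11.6/4 = 2.9
  s[B,B] = ((-2.6)·(-2.6) + (4.4)·(4.4) + (-1.6)·(-1.6) + (0.4)·(0.4) + (-0.6)·(-0.6)) / 4 = 29.2/4 = 7.3
  Sample standard deviations s_i = √(s[i,i]):
  s(A) = √(9.2) = 3.0332
  s(B) = √(7.3) = 2.7019

Step 3 — r_{ij} = s_{ij} / (s_i · s_j):
  r[A,A] = 1 (diagonal).
  r[A,B] = 2.9 / (3.0332 · 2.7019) = 2.9 / 8.1951 = 0.3539
  r[B,B] = 1 (diagonal).

R is symmetric with unit diagonal. Assembling:

R = [[1, 0.3539],
 [0.3539, 1]]


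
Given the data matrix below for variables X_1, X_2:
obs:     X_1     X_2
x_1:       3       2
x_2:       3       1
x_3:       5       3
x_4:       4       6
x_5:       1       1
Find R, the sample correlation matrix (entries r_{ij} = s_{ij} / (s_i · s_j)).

Step 1 — column means:
  mean(X_1) = (3 + 3 + 5 + 4 + 1) / 5 = 16/5 = 3.2
  mean(X_2) = (2 + 1 + 3 + 6 + 1) / 5 = 13/5 = 2.6

Step 2 — sample variances and covariances s[i,j] = (1/(n-1)) · Σ_k (x_{k,i} - mean_i) · (x_{k,j} - mean_j), with n-1 = 4:
  s[X_1,X_1] = ((-0.2)·(-0.2) + (-0.2)·(-0.2) + (1.8)·(1.8) + (0.8)·(0.8) + (-2.2)·(-2.2)) / 4 = 8.8/4 = 2.2
  s[X_1,X_2] = ((-0.2)·(-0.6) + (-0.2)·(-1.6) + (1.8)·(0.4) + (0.8)·(3.4) + (-2.2)·(-1.6)) / 4 = 7.4/4 = 1.85
  s[X_2,X_2] = ((-0.6)·(-0.6) + (-1.6)·(-1.6) + (0.4)·(0.4) + (3.4)·(3.4) + (-1.6)·(-1.6)) / 4 = 17.2/4 = 4.3
  Sample standard deviations s_i = √(s[i,i]):
  s(X_1) = √(2.2) = 1.4832
  s(X_2) = √(4.3) = 2.0736

Step 3 — r_{ij} = s_{ij} / (s_i · s_j):
  r[X_1,X_1] = 1 (diagonal).
  r[X_1,X_2] = 1.85 / (1.4832 · 2.0736) = 1.85 / 3.0757 = 0.6015
  r[X_2,X_2] = 1 (diagonal).

R is symmetric with unit diagonal. Assembling:

R = [[1, 0.6015],
 [0.6015, 1]]
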